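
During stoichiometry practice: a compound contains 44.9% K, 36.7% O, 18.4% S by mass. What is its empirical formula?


Assume 100 g sample. Moles of each element:
  K: 44.9/39.1 = 1.148 mol
  O: 36.7/16.0 = 2.294 mol
  S: 18.4/32.07 = 0.574 mol
Divide by smallest (0.574):
  K: 1.148/0.574 = 2.0
  O: 2.294/0.574 = 4.0
  S: 0.574/0.574 = 1.0
Empirical formula: K2SO4

K2SO4


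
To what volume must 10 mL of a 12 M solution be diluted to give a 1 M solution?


C1V1 = C2V2
12 × 10 = 1 × V2
V2 = 120/1 = 120.0 mL

120.0 mL


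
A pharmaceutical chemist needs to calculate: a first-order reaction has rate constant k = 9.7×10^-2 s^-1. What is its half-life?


t½ = ln2/k = 0.693147/(9.7×10^-2 s^-1)
= 7.146 s

7.146 s


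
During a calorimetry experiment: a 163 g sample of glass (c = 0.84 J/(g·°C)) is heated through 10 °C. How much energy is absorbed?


q = mcΔT = 163 × 0.84 × 10
= 1369.20 J

1369.20 J


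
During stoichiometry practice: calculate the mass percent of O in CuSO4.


M(CuSO4) = 1×63.55 + 1×32.07 + 4×16.0 = 159.62 g/mol
Mass of O = 4 × 16.0 = 64.00 g/mol
% O = 64.00/159.62 × 100 = 40.10%

40.10%


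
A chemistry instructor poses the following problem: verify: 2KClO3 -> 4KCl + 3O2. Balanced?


Equation: 2KClO3 -> 4KCl + 3O2
Check atoms: Cl: 2≠4, K: 2≠4, O: 6=6
Not balanced

No, not balanced


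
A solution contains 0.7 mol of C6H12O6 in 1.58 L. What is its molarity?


M = n/V = 0.7/1.58 = 0.443 mol/L

0.443 M


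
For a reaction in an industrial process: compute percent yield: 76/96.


% yield = actual/theoretical × 100
= 76/96 × 100
= 79.17%

79.17%


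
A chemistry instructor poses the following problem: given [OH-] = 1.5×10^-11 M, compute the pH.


pOH = -log10([OH-]) = -log10(1.5×10^-11)
= 11 - log10(1.5) = 10.82
pH = 14 - pOH = 14 - 10.82 = 3.18

3.18


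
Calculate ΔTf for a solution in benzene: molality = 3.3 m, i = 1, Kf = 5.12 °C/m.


ΔTf = Kf × m × i
= 5.12 × 3.3 × 1
= 16.896 °C

16.896 °C


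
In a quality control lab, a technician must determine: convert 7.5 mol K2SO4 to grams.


M(K2SO4) = 174.27 g/mol
mass = n × M = 7.5 × 174.27 = 1307.03 g

1307.03 g


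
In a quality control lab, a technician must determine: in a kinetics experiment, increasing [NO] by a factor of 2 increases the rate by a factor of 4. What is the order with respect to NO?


rate ∝ [NO]^n
2^n = 4 → n = 2
Order in NO: 2

2


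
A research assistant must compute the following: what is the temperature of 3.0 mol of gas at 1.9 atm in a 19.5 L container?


PV = nRT  (R = 0.08206 L·atm/(mol·K))
T = PV/(nR) = 1.9×19.5/(3.0×0.08206)
= 37.05/0.246180
= 150.50 K

150.50 K


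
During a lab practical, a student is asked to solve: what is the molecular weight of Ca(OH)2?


M(Ca(OH)2) = 1×40.08 + 2×16.0 + 2×1.008
= 40.08 + 32.0 + 2.02
= 74.1 g/mol

74.1 g/mol


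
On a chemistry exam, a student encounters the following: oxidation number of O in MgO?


O is usually -2
Oxidation number: -2

-2


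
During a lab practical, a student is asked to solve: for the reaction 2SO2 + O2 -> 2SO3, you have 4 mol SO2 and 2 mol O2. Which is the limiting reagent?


Mole ratio available / coefficient:
  SO2: 4/2 = 2.000
  O2: 2/1 = 2.000
Smaller ratio is limiting.

neither (stoichiometric); SO2 and O2 are fully consumed


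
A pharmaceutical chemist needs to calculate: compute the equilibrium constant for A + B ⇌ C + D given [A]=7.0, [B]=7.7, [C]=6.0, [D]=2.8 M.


Kc = [C][D]/([A][B])
= (6.0^1 × 2.8^1)/(7.0^1 × 7.7^1)
= 16.8/53.9
= 0.3117

0.3117


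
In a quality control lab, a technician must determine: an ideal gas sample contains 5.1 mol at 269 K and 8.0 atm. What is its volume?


PV = nRT  (R = 0.08206 L·atm/(mol·K))
V = nRT/P = 5.1×0.08206×269/8.0
= 14.072 L

14.072 L


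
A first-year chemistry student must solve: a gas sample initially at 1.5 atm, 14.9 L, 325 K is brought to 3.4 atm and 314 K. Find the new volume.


P1V1/T1 = P2V2/T2
V2 = P1V1T2/(T1P2)
= 1.5×14.9×314/(325×3.4)
= 6.351 L

6.351 L


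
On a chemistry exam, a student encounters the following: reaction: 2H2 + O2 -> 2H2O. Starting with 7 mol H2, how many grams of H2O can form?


Mole ratio H2O:H2 = 2:2
n(H2O) = 7 × 2/2 = 7.000 mol
mass = 7.000 × 18.02 = 126.14 g

126.14 g


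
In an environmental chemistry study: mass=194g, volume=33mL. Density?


ρ = mass/volume
= 194/33
= 5.879 g/mL

5.879 g/mL


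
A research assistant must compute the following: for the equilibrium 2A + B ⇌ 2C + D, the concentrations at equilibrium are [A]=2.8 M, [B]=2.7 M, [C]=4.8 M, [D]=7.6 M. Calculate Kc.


Kc = [C]^2[D]/([A]^2[B])
= (4.8^2 × 7.6^1)/(2.8^2 × 2.7^1)
= 175.104/21.168
= 8.272

8.272


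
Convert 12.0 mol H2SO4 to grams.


M(H2SO4) = 98.09 g/mol
mass = n × M = 12.0 × 98.09 = 1177.08 g

1177.08 g


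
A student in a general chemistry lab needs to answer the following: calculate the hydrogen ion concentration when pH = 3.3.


[H+] = 10^(-pH) = 10^(-3.3)
= 5.01×10^-4 M

5.01×10^-4 M


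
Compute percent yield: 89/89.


% yield = actual/theoretical × 100
= 89/89 × 100
= 100.0%

100.0%


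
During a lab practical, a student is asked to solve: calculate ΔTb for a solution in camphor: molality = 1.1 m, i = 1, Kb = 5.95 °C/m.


ΔTb = Kb × m × i
= 5.95 × 1.1 × 1
= 6.545 °C

6.545 °C


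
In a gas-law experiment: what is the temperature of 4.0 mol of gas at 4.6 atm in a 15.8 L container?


PV = nRT  (R = 0.08206 L·atm/(mol·K))
T = PV/(nR) = 4.6×15.8/(4.0×0.08206)
= 72.68/0.328240
= 221.42 K

221.42 K


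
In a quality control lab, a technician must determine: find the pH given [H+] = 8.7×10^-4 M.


pH = -log10([H+]) = -log10(8.7×10^-4)
= 4 - log10(8.7)
= 4 - 0.94
= 3.06

3.06


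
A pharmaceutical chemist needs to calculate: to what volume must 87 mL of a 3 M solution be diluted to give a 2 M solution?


C1V1 = C2V2
3 × 87 = 2 × V2
V2 = 261/2 = 130.5 mL

130.5 mL


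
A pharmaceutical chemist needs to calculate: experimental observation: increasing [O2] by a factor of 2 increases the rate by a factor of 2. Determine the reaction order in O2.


rate ∝ [O2]^n
2^n = 2 → n = 1
Order in O2: 1

1


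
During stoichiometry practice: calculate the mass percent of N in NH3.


M(NH3) = 1×14.01 + 3×1.008 = 17.034 g/mol
Mass of N = 1 × 14.01 = 14.01 g/mol
% N = 14.01/17.034 × 100 = 82.25%

82.25%


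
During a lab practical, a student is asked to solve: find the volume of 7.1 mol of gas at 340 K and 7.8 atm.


PV = nRT  (R = 0.08206 L·atm/(mol·K))
V = nRT/P = 7.1×0.08206×340/7.8
= 25.397 L

25.397 L


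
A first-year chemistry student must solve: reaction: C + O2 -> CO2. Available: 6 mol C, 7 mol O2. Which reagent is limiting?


Mole ratio available / coefficient:
  C: 6/1 = 6.000
  O2: 7/1 = 7.000
Smaller ratio is limiting.

C


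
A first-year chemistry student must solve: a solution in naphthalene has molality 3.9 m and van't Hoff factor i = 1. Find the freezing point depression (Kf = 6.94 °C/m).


ΔTf = Kf × m × i
= 6.94 × 3.9 × 1
= 27.066 °C

27.066 °C


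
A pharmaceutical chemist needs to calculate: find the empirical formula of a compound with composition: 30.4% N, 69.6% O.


Assume 100 g sample. Moles of each element:
  N: 30.4/14.01 = 2.17 mol
  O: 69.6/16.0 = 4.35 mol
Divide by smallest (2.17):
  N: 2.17/2.17 = 1.0
  O: 4.35/2.17 = 2.0
Empirical formula: NO2

NO2


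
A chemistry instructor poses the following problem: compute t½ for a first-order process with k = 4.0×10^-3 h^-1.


t½ = ln2/k = 0.693147/(4.0×10^-3 h^-1)
= 173.3 h

173.3 h


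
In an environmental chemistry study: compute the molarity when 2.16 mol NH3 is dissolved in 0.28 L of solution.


M = n/V = 2.16/0.28 = 7.714 mol/L

7.714 M


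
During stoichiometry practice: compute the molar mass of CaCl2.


M(CaCl2) = 1×40.08 + 2×35.45
= 40.08 + 70.9
= 110.98 g/mol

110.98 g/mol


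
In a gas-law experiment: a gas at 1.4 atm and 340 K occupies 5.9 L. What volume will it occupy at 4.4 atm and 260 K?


P1V1/T1 = P2V2/T2
V2 = P1V1T2/(T1P2)
= 1.4×5.9×260/(340×4.4)
= 1.436 L

1.436 L


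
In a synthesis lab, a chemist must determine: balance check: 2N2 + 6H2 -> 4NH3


Equation: 2N2 + 6H2 -> 4NH3
Check atoms: H: 12=12, N: 4=4
Balanced

Yes, balanced


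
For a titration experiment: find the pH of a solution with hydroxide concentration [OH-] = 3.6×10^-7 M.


pOH = -log10([OH-]) = -log10(3.6×10^-7)
= 7 - log10(3.6) = 6.44
pH = 14 - pOH = 14 - 6.44 = 7.56

7.56


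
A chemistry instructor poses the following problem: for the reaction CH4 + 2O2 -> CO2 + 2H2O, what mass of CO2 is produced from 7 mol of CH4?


Mole ratio CO2:CH4 = 1:1
n(CO2) = 7 × 1/1 = 7.000 mol
mass = 7.000 × 44.01 = 308.07 g

308.07 g


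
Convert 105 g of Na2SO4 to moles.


M(Na2SO4) = 142.05 g/mol
n = mass/M = 105/142.05 = 0.7392 mol

0.7392 mol


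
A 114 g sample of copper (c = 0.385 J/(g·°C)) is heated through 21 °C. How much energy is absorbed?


q = mcΔT = 114 × 0.385 × 21
= 921.69 J

921.69 J


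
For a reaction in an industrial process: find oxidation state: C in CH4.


x + 4(+1) = 0, so x = -4
Oxidation number: -4

-4


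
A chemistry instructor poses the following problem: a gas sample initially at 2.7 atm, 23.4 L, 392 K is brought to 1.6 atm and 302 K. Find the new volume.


P1V1/T1 = P2V2/T2
V2 = P1V1T2/(T1P2)
= 2.7×23.4×302/(392×1.6)
= 30.421 L

30.421 L


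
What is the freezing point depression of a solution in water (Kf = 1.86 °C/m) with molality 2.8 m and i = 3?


ΔTf = Kf × m × i
= 1.86 × 2.8 × 3
= 15.624 °C

15.624 °C


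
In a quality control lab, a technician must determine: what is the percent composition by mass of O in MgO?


M(MgO) = 1×24.31 + 1×16.0 = 40.31 g/mol
Mass of O = 1 × 16.0 = 16.00 g/mol
% O = 16.00/40.31 × 100 = 39.69%

39.69%


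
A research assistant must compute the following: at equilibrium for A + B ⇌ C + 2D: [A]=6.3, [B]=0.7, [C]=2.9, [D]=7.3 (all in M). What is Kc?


Kc = [C][D]^2/([A][B])
= (2.9^1 × 7.3^2)/(6.3^1 × 0.7^1)
= 154.541/4.41
= 35.04

35.04


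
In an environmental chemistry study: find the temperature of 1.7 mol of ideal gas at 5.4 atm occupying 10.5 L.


PV = nRT  (R = 0.08206 L·atm/(mol·K))
T = PV/(nR) = 5.4×10.5/(1.7×0.08206)
= 56.70/0.139502
= 406.45 K

406.45 K


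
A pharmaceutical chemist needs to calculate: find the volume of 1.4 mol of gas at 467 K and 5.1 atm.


PV = nRT  (R = 0.08206 L·atm/(mol·K))
V = nRT/P = 1.4×0.08206×467/5.1
= 10.52 L

10.52 L


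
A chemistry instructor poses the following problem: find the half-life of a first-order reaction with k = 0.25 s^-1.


t½ = ln2/k = 0.693147/(0.25 s^-1)
= 2.773 s

2.773 s


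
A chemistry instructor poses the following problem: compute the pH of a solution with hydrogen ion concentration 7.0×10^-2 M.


pH = -log10([H+]) = -log10(7.0×10^-2)
= 2 - log10(7.0)
= 2 - 0.85
= 1.15

1.15


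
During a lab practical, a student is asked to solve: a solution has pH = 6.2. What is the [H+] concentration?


[H+] = 10^(-pH) = 10^(-6.2)
= 6.31×10^-7 M

6.31×10^-7 M


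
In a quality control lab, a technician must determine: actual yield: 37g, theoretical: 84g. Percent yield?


% yield = actual/theoretical × 100
= 37/84 × 100
= 44.05%

44.05%


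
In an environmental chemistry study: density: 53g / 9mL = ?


ρ = mass/volume
= 53/9
= 5.889 g/mL

5.889 g/mL


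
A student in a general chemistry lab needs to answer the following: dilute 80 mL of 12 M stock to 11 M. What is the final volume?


C1V1 = C2V2
12 × 80 = 11 × V2
V2 = 960/11 = 87.27 mL

87.27 mL


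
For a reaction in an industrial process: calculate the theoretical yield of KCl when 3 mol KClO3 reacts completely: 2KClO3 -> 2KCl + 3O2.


Mole ratio KCl:KClO3 = 2:2
n(KCl) = 3 × 2/2 = 3.000 mol
mass = 3.000 × 74.55 = 223.65 g

223.65 g


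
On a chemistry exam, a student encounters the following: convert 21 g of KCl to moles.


M(KCl) = 74.55 g/mol
n = mass/M = 21/74.55 = 0.2817 mol

0.2817 mol


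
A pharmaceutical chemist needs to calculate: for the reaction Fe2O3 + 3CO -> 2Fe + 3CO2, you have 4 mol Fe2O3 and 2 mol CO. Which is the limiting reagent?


Mole ratio available / coefficient:
  Fe2O3: 4/1 = 4.000
  CO: 2/3 = 0.667
Smaller ratio is limiting.

CO


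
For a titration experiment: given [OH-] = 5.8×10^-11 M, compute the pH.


pOH = -log10([OH-]) = -log10(5.8×10^-11)
= 11 - log10(5.8) = 10.24
pH = 14 - pOH = 14 - 10.24 = 3.76

3.76


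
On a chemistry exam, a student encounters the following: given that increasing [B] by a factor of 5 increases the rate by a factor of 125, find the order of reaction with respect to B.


rate ∝ [B]^n
5^n = 125 → n = 3
Order in B: 3

3


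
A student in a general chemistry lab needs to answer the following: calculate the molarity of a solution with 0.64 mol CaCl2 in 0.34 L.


M = n/V = 0.64/0.34 = 1.882 mol/L

1.882 M


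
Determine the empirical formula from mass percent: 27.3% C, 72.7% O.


Assume 100 g sample. Moles of each element:
  C: 27.3/12.01 = 2.273 mol
  O: 72.7/16.0 = 4.544 mol
Divide by smallest (2.273):
  C: 2.273/2.273 = 1.0
  O: 4.544/2.273 = 2.0
Empirical formula: CO2

CO2


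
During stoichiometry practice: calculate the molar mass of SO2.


M(SO2) = 1×32.07 + 2×16.0
= 32.07 + 32.0
= 64.07 g/mol

64.07 g/mol


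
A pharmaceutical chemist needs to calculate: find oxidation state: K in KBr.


Group 1 metal: +1
Oxidation number: +1

+1


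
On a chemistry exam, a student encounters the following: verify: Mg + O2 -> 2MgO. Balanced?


Equation: Mg + O2 -> 2MgO
Check atoms: Mg: 1≠2, O: 2=2
Not balanced

No, not balanced


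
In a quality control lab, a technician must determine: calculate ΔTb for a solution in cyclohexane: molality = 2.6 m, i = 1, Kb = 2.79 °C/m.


ΔTb = Kb × m × i
= 2.79 × 2.6 × 1
= 7.254 °C

7.254 °C


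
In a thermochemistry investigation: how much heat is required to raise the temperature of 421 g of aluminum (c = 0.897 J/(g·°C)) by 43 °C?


q = mcΔT = 421 × 0.897 × 43
= 16238.39 J

16238.39 J


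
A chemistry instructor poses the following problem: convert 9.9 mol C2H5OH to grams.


M(C2H5OH) = 46.07 g/mol
mass = n × M = 9.9 × 46.07 = 456.09 g

456.09 g


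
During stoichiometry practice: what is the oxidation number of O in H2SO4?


O is usually -2
Oxidation number: -2

-2


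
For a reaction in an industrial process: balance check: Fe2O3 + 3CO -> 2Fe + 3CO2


Equation: Fe2O3 + 3CO -> 2Fe + 3CO2
Check atoms: C: 3=3, Fe: 2=2, O: 6=6
Balanced

Yes, balanced


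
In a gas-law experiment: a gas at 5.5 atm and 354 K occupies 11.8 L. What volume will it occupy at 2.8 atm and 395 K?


P1V1/T1 = P2V2/T2
V2 = P1V1T2/(T1P2)
= 5.5×11.8×395/(354×2.8)
= 25.863 L

25.863 L


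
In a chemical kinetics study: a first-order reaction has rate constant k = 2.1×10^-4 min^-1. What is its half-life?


t½ = ln2/k = 0.693147/(2.1×10^-4 min^-1)
= 3301 min

3301 min


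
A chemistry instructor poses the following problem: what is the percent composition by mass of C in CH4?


M(CH4) = 1×12.01 + 4×1.008 = 16.042 g/mol
Mass of C = 1 × 12.01 = 12.01 g/mol
% C = 12.01/16.042 × 100 = 74.87%

74.87%


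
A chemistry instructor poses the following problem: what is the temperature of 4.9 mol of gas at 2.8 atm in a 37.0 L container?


PV = nRT  (R = 0.08206 L·atm/(mol·K))
T = PV/(nR) = 2.8×37.0/(4.9×0.08206)
= 103.60/0.402094
= 257.65 K

257.65 K


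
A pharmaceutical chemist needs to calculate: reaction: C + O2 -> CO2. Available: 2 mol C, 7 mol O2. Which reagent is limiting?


Mole ratio available / coefficient:
  C: 2/1 = 2.000
  O2: 7/1 = 7.000
Smaller ratio is limiting.

C


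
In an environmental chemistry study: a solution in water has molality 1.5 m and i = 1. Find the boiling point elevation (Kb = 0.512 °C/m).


ΔTb = Kb × m × i
= 0.512 × 1.5 × 1
= 0.768 °C

0.768 °C


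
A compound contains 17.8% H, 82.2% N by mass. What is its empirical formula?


Assume 100 g sample. Moles of each element:
  H: 17.8/1.008 = 17.659 mol
  N: 82.2/14.01 = 5.867 mol
Divide by smallest (5.867):
  H: 17.659/5.867 = 3.01
  N: 5.867/5.867 = 1.0
Empirical formula: NH3

NH3


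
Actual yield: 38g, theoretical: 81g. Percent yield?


% yield = actual/theoretical × 100
= 38/81 × 100
= 46.91%

46.91%


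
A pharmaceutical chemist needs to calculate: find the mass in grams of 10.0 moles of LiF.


M(LiF) = 25.94 g/mol
mass = n × M = 10.0 × 25.94 = 259.40 g

259.40 g


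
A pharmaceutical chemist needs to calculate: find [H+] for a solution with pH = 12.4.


[H+] = 10^(-pH) = 10^(-12.4)
= 3.98×10^-13 M

3.98×10^-13 M


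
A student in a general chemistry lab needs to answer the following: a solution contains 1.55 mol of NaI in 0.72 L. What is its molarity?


M = n/V = 1.55/0.72 = 2.153 mol/L

2.153 M


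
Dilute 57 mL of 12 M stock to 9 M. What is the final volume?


C1V1 = C2V2
12 × 57 = 9 × V2
V2 = 684/9 = 76.0 mL

76.0 mL


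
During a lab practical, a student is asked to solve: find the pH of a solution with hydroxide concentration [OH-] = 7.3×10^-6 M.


pOH = -log10([OH-]) = -log10(7.3×10^-6)
= 6 - log10(7.3) = 5.14
pH = 14 - pOH = 14 - 5.14 = 8.86

8.86


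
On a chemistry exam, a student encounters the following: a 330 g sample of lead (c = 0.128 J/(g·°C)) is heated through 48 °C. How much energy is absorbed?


q = mcΔT = 330 × 0.128 × 48
= 2027.52 J

2027.52 J


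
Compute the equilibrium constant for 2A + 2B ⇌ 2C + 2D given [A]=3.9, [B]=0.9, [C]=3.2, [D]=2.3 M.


Kc = [C]^2[D]^2/([A]^2[B]^2)
= (3.2^2 × 2.3^2)/(3.9^2 × 0.9^2)
= 54.1696/12.3201
= 4.397

4.397


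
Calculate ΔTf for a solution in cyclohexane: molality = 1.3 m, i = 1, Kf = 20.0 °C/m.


ΔTf = Kf × m × i
= 20.0 × 1.3 × 1
= 26.0 °C

26.0 °C


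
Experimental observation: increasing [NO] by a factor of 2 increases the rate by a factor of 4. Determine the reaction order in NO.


rate ∝ [NO]^n
2^n = 4 → n = 2
Order in NO: 2

2


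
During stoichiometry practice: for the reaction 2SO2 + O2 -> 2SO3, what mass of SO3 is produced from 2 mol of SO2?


Mole ratio SO3:SO2 = 2:2
n(SO3) = 2 × 2/2 = 2.000 mol
mass = 2.000 × 80.07 = 160.14 g

160.14 g


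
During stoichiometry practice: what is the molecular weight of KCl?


M(KCl) = 1×39.1 + 1×35.45
= 39.1 + 35.45
= 74.55 g/mol

74.55 g/mol


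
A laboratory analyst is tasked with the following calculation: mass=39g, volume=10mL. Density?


ρ = mass/volume
= 39/10
= 3.9 g/mL

3.9 g/mL


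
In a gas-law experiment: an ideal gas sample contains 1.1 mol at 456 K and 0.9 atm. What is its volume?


PV = nRT  (R = 0.08206 L·atm/(mol·K))
V = nRT/P = 1.1×0.08206×456/0.9
= 45.735 L

45.735 L


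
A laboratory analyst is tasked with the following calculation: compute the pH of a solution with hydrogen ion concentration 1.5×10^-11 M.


pH = -log10([H+]) = -log10(1.5×10^-11)
= 11 - log10(1.5)
= 11 - 0.18
= 10.82

10.82


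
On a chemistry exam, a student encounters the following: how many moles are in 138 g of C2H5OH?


M(C2H5OH) = 46.07 g/mol
n = mass/M = 138/46.07 = 2.9954 mol

2.9954 mol


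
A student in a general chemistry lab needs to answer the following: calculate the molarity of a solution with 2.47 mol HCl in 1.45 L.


M = n/V = 2.47/1.45 = 1.703 mol/L

1.703 M


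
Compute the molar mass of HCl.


M(HCl) = 1×1.008 + 1×35.45
= 1.01 + 35.45
= 36.46 g/mol

36.46 g/mol


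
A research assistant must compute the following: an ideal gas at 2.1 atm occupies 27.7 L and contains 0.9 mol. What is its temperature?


PV = nRT  (R = 0.08206 L·atm/(mol·K))
T = PV/(nR) = 2.1×27.7/(0.9×0.08206)
= 58.17/0.073854
= 787.64 K

787.64 K


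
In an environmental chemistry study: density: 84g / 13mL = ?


ρ = mass/volume
= 84/13
= 6.462 g/mL

6.462 g/mL


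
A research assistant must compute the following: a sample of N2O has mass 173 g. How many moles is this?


M(N2O) = 44.02 g/mol
n = mass/M = 173/44.02 = 3.93 mol

3.93 mol


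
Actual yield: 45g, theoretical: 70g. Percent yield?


% yield = actual/theoretical × 100
= 45/70 × 100
= 64.29%

64.29%


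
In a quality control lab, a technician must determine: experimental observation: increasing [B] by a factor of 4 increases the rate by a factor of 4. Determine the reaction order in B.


rate ∝ [B]^n
4^n = 4 → n = 1
Order in B: 1

1


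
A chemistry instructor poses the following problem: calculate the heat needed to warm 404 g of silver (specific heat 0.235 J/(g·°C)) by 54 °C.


q = mcΔT = 404 × 0.235 × 54
= 5126.76 J

5126.76 J


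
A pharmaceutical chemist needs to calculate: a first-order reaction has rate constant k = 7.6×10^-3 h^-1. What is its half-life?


t½ = ln2/k = 0.693147/(7.6×10^-3 h^-1)
= 91.20 h

91.20 h


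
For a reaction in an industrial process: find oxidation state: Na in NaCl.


Group 1 metal: +1
Oxidation number: +1

+1


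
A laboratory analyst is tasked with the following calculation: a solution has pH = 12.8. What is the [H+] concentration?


[H+] = 10^(-pH) = 10^(-12.8)
= 1.58×10^-13 M

1.58×10^-13 M


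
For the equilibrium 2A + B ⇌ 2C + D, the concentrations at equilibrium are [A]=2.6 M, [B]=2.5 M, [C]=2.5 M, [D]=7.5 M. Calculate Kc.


Kc = [C]^2[D]/([A]^2[B])
= (2.5^2 × 7.5^1)/(2.6^2 × 2.5^1)
= 46.875/16.9
= 2.774

2.774


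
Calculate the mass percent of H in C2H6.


M(C2H6) = 2×12.01 + 6×1.008 = 30.068 g/mol
Mass of H = 6 × 1.008 = 6.048 g/mol
% H = 6.048/30.068 × 100 = 20.11%

20.11%


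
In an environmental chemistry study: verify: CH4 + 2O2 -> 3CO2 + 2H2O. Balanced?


Equation: CH4 + 2O2 -> 3CO2 + 2H2O
Check atoms: C: 1≠3, H: 4=4, O: 4≠8
Not balanced

No, not balanced


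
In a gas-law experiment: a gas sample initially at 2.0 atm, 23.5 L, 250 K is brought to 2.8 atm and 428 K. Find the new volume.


P1V1/T1 = P2V2/T2
V2 = P1V1T2/(T1P2)
= 2.0×23.5×428/(250×2.8)
= 28.737 L

28.737 L


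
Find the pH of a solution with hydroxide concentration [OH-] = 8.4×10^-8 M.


pOH = -log10([OH-]) = -log10(8.4×10^-8)
= 8 - log10(8.4) = 7.08
pH = 14 - pOH = 14 - 7.08 = 6.92

6.92


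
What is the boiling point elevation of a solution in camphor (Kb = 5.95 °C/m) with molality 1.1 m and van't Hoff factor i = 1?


ΔTb = Kb × m × i
= 5.95 × 1.1 × 1
= 6.545 °C

6.545 °C


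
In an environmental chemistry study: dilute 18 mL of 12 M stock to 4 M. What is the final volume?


C1V1 = C2V2
12 × 18 = 4 × V2
V2 = 216/4 = 54.0 mL

54.0 mL


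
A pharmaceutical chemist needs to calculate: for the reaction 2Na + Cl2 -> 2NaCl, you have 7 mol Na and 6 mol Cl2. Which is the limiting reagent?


Mole ratio available / coefficient:
  Na: 7/2 = 3.500
  Cl2: 6/1 = 6.000
Smaller ratio is limiting.

Na


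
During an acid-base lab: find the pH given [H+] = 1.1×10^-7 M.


pH = -log10([H+]) = -log10(1.1×10^-7)
= 7 - log10(1.1)
= 7 - 0.04
= 6.96

6.96


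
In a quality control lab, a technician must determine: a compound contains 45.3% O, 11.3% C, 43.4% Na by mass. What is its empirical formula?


Assume 100 g sample. Moles of each element:
  O: 45.3/16.0 = 2.831 mol
  C: 11.3/12.01 = 0.941 mol
  Na: 43.4/22.99 = 1.888 mol
Divide by smallest (0.941):
  O: 2.831/0.941 = 3.01
  C: 0.941/0.941 = 1.0
  Na: 1.888/0.941 = 2.01
Empirical formula: Na2CO3

Na2CO3


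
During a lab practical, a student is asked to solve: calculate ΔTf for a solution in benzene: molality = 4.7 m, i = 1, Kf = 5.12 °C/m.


ΔTf = Kf × m × i
= 5.12 × 4.7 × 1
= 24.064 °C

24.064 °C


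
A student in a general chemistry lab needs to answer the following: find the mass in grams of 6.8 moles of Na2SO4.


M(Na2SO4) = 142.05 g/mol
mass = n × M = 6.8 × 142.05 = 965.94 g

965.94 g


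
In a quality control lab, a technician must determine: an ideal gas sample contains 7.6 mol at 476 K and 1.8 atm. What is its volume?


PV = nRT  (R = 0.08206 L·atm/(mol·K))
V = nRT/P = 7.6×0.08206×476/1.8
= 164.922 L

164.922 L


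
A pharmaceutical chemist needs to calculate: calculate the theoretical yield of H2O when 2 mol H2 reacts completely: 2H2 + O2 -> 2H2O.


Mole ratio H2O:H2 = 2:2
n(H2O) = 2 × 2/2 = 2.000 mol
mass = 2.000 × 18.02 = 36.04 g

36.04 g


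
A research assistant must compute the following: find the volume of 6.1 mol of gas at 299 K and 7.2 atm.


PV = nRT  (R = 0.08206 L·atm/(mol·K))
V = nRT/P = 6.1×0.08206×299/7.2
= 20.787 L

20.787 L


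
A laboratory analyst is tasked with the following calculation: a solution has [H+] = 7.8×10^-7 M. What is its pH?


pH = -log10([H+]) = -log10(7.8×10^-7)
= 7 - log10(7.8)
= 7 - 0.89
= 6.11

6.11


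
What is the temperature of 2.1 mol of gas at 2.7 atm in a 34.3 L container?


PV = nRT  (R = 0.08206 L·atm/(mol·K))
T = PV/(nR) = 2.7×34.3/(2.1×0.08206)
= 92.61/0.172326
= 537.41 K

537.41 K


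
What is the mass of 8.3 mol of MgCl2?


M(MgCl2) = 95.21 g/mol
mass = n × M = 8.3 × 95.21 = 790.24 g

790.24 g


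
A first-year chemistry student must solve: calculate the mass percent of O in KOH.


M(KOH) = 1×39.1 + 1×16.0 + 1×1.008 = 56.108 g/mol
Mass of O = 1 × 16.0 = 16.00 g/mol
% O = 16.00/56.108 × 100 = 28.52%

28.52%


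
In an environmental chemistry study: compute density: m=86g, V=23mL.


ρ = mass/volume
= 86/23
= 3.739 g/mL

3.739 g/mL


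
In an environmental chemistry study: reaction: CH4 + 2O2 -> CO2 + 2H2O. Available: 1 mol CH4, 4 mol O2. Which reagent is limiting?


Mole ratio available / coefficient:
  CH4: 1/1 = 1.000
  O2: 4/2 = 2.000
Smaller ratio is limiting.

CH4


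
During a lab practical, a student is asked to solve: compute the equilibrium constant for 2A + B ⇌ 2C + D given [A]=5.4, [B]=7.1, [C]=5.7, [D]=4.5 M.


Kc = [C]^2[D]/([A]^2[B])
= (5.7^2 × 4.5^1)/(5.4^2 × 7.1^1)
= 146.205/207.036
= 0.7062

0.7062


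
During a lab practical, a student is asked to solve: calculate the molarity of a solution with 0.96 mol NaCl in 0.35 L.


M = n/V = 0.96/0.35 = 2.743 mol/L

2.743 M


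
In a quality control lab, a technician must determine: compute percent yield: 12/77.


% yield = actual/theoretical × 100
= 12/77 × 100
= 15.58%

15.58%


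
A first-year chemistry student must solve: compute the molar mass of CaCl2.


M(CaCl2) = 1×40.08 + 2×35.45
= 40.08 + 70.9
= 110.98 g/mol

110.98 g/mol


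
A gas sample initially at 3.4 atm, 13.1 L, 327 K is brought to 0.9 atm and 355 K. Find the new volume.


P1V1/T1 = P2V2/T2
V2 = P1V1T2/(T1P2)
= 3.4×13.1×355/(327×0.9)
= 53.726 L

53.726 L


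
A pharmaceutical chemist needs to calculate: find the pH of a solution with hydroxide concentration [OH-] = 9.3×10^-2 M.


pOH = -log10([OH-]) = -log10(9.3×10^-2)
= 2 - log10(9.3) = 1.03
pH = 14 - pOH = 14 - 1.03 = 12.97

12.97


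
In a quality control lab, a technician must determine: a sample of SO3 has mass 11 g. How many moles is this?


M(SO3) = 80.07 g/mol
n = mass/M = 11/80.07 = 0.1374 mol

0.1374 mol


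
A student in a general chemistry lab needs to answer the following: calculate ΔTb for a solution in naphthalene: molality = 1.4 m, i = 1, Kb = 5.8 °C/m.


ΔTb = Kb × m × i
= 5.8 × 1.4 × 1
= 8.12 °C

8.12 °C


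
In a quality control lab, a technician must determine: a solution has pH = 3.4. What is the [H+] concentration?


[H+] = 10^(-pH) = 10^(-3.4)
= 3.98×10^-4 M

3.98×10^-4 M


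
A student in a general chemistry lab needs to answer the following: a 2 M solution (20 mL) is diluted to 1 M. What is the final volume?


C1V1 = C2V2
2 × 20 = 1 × V2
V2 = 40/1 = 40.0 mL

40.0 mL


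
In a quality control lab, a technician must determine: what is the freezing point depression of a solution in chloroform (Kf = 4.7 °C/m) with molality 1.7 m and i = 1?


ΔTf = Kf × m × i
= 4.7 × 1.7 × 1
= 7.99 °C

7.99 °C


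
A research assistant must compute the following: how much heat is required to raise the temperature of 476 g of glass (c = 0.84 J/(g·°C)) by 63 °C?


q = mcΔT = 476 × 0.84 × 63
= 25189.92 J

25189.92 J


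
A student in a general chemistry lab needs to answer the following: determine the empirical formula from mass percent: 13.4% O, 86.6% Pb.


Assume 100 g sample. Moles of each element:
  O: 13.4/16.0 = 0.838 mol
  Pb: 86.6/207.2 = 0.418 mol
Divide by smallest (0.418):
  O: 0.838/0.418 = 2.0
  Pb: 0.418/0.418 = 1.0
Empirical formula: PbO2

PbO2


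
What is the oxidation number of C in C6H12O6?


6x + 12(+1) + 6(-2) = 0, so x = +0
Oxidation number: +0

+0


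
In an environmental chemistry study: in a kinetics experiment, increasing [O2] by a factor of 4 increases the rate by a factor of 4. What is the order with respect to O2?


rate ∝ [O2]^n
4^n = 4 → n = 1
Order in O2: 1

1


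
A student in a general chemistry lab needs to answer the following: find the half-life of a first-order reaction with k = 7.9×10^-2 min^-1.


t½ = ln2/k = 0.693147/(7.9×10^-2 min^-1)
= 8.774 min

8.774 min


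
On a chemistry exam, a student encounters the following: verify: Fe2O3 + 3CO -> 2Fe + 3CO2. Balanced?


Equation: Fe2O3 + 3CO -> 2Fe + 3CO2
Check atoms: C: 3=3, Fe: 2=2, O: 6=6
Balanced

Yes, balanced


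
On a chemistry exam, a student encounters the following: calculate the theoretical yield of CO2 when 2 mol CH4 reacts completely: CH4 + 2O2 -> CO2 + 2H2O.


Mole ratio CO2:CH4 = 1:1
n(CO2) = 2 × 1/1 = 2.000 mol
mass = 2.000 × 44.01 = 88.02 g

88.02 g


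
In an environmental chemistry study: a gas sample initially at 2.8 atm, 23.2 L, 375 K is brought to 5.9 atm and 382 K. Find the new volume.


P1V1/T1 = P2V2/T2
V2 = P1V1T2/(T1P2)
= 2.8×23.2×382/(375×5.9)
= 11.216 L

11.216 L


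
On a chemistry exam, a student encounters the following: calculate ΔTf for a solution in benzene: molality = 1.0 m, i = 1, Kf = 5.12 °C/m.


ΔTf = Kf × m × i
= 5.12 × 1.0 × 1
= 5.12 °C

5.12 °C


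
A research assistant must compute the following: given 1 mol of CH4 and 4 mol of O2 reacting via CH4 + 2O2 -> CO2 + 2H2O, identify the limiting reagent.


Mole ratio available / coefficient:
  CH4: 1/1 = 1.000
  O2: 4/2 = 2.000
Smaller ratio is limiting.

CH4


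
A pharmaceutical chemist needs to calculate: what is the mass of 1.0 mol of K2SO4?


M(K2SO4) = 174.27 g/mol
mass = n × M = 1.0 × 174.27 = 174.27 g

174.27 g


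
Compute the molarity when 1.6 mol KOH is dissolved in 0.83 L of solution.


M = n/V = 1.6/0.83 = 1.928 mol/L

1.928 M


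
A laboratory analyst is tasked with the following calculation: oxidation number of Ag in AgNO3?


Ag is +1
Oxidation number: +1

+1


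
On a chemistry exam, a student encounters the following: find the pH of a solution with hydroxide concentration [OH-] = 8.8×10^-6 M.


pOH = -log10([OH-]) = -log10(8.8×10^-6)
= 6 - log10(8.8) = 5.06
pH = 14 - pOH = 14 - 5.06 = 8.94

8.94


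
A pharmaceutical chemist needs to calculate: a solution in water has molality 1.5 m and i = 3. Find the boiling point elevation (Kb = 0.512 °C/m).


ΔTb = Kb × m × i
= 0.512 × 1.5 × 3
= 2.304 °C

2.304 °C


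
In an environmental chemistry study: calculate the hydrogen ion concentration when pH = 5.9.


[H+] = 10^(-pH) = 10^(-5.9)
= 1.26×10^-6 M

1.26×10^-6 M


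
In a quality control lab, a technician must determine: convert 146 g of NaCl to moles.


M(NaCl) = 58.44 g/mol
n = mass/M = 146/58.44 = 2.4983 mol

2.4983 mol


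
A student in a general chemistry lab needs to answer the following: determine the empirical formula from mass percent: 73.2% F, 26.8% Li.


Assume 100 g sample. Moles of each element:
  F: 73.2/19.0 = 3.853 mol
  Li: 26.8/6.94 = 3.862 mol
Divide by smallest (3.853):
  F: 3.853/3.853 = 1.0
  Li: 3.862/3.853 = 1.0
Empirical formula: LiF

LiF


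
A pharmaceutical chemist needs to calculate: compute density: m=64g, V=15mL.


ρ = mass/volume
= 64/15
= 4.267 g/mL

4.267 g/mL


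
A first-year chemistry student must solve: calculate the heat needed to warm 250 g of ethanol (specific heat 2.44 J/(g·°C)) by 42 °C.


q = mcΔT = 250 × 2.44 × 42
= 25620.00 J

25620.00 J


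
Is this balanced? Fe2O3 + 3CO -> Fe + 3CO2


Equation: Fe2O3 + 3CO -> Fe + 3CO2
Check atoms: C: 3=3, Fe: 2≠1, O: 6=6
Not balanced

No, not balanced


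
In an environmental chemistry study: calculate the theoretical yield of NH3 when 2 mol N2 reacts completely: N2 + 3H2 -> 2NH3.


Mole ratio NH3:N2 = 2:1
n(NH3) = 2 × 2/1 = 4.000 mol
mass = 4.000 × 17.03 = 68.12 g

68.12 g


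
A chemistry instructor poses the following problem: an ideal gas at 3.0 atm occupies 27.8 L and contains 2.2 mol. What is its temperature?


PV = nRT  (R = 0.08206 L·atm/(mol·K))
T = PV/(nR) = 3.0×27.8/(2.2×0.08206)
= 83.40/0.180532
= 461.97 K

461.97 K


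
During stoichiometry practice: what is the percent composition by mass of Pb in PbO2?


M(PbO2) = 1×207.2 + 2×16.0 = 239.20 g/mol
Mass of Pb = 1 × 207.2 = 207.20 g/mol
% Pb = 207.20/239.20 × 100 = 86.62%

86.62%


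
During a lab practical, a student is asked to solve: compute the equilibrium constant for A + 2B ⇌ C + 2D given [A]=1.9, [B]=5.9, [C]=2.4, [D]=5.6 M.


Kc = [C][D]^2/([A][B]^2)
= (2.4^1 × 5.6^2)/(1.9^1 × 5.9^2)
= 75.264/66.139
= 1.138

1.138


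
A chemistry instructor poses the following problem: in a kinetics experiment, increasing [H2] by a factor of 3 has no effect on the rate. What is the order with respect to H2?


rate ∝ [H2]^n
rate ∝ [H2]^0
Order in H2: 0

0


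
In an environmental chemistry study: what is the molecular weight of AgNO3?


M(AgNO3) = 1×107.87 + 1×14.01 + 3×16.0
= 107.87 + 14.01 + 48.0
= 169.88 g/mol

169.88 g/mol


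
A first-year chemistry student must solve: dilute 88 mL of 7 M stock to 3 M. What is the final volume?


C1V1 = C2V2
7 × 88 = 3 × V2
V2 = 616/3 = 205.33 mL

205.33 mL


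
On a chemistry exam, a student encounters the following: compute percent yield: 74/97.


% yield = actual/theoretical × 100
= 74/97 × 100
= 76.29%

76.29%


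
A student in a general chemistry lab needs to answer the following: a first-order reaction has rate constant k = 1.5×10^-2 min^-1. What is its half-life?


t½ = ln2/k = 0.693147/(1.5×10^-2 min^-1)
= 46.21 min

46.21 min


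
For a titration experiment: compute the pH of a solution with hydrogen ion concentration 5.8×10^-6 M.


pH = -log10([H+]) = -log10(5.8×10^-6)
= 6 - log10(5.8)
= 6 - 0.76
= 5.24

5.24


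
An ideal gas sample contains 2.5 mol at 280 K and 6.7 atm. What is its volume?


PV = nRT  (R = 0.08206 L·atm/(mol·K))
V = nRT/P = 2.5×0.08206×280/6.7
= 8.573 L

8.573 L


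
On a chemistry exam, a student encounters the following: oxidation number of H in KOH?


H is +1 with nonmetals
Oxidation number: +1

+1


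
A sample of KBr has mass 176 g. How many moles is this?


M(KBr) = 119.0 g/mol
n = mass/M = 176/119.0 = 1.479 mol

1.479 mol


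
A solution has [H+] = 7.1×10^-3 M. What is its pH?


pH = -log10([H+]) = -log10(7.1×10^-3)
= 3 - log10(7.1)
= 3 - 0.85
= 2.15

2.15


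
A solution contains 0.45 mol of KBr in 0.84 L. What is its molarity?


M = n/V = 0.45/0.84 = 0.536 mol/L

0.536 M


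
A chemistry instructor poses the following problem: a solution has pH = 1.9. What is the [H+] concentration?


[H+] = 10^(-pH) = 10^(-1.9)
= 1.26×10^-2 M

1.26×10^-2 M


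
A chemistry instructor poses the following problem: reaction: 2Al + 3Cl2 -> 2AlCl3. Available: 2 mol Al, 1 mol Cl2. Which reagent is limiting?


Mole ratio available / coefficient:
  Al: 2/2 = 1.000
  Cl2: 1/3 = 0.333
Smaller ratio is limiting.

Cl2


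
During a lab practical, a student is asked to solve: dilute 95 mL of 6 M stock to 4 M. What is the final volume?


C1V1 = C2V2
6 × 95 = 4 × V2
V2 = 570/4 = 142.5 mL

142.5 mL


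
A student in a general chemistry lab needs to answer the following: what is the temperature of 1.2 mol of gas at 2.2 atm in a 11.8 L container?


PV = nRT  (R = 0.08206 L·atm/(mol·K))
T = PV/(nR) = 2.2×11.8/(1.2×0.08206)
= 25.96/0.098472
= 263.63 K

263.63 K


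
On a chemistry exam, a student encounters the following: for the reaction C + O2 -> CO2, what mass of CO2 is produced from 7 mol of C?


Mole ratio CO2:C = 1:1
n(CO2) = 7 × 1/1 = 7.000 mol
mass = 7.000 × 44.01 = 308.07 g

308.07 g


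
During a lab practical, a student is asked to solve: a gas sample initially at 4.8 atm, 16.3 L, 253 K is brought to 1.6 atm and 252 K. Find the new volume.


P1V1/T1 = P2V2/T2
V2 = P1V1T2/(T1P2)
= 4.8×16.3×252/(253×1.6)
= 48.707 L

48.707 L


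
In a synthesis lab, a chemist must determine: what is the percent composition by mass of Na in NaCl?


M(NaCl) = 1×22.99 + 1×35.45 = 58.44 g/mol
Mass of Na = 1 × 22.99 = 22.99 g/mol
% Na = 22.99/58.44 × 100 = 39.34%

39.34%


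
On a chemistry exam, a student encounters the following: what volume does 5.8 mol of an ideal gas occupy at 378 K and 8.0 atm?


PV = nRT  (R = 0.08206 L·atm/(mol·K))
V = nRT/P = 5.8×0.08206×378/8.0
= 22.489 L

22.489 L


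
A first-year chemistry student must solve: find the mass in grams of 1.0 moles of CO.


M(CO) = 28.01 g/mol
mass = n × M = 1.0 × 28.01 = 28.01 g

28.01 g


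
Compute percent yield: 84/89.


% yield = actual/theoretical × 100
= 84/89 × 100
= 94.38%

94.38%


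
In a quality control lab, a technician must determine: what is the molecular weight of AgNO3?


M(AgNO3) = 1×107.87 + 1×14.01 + 3×16.0
= 107.87 + 14.01 + 48.0
= 169.88 g/mol

169.88 g/mol


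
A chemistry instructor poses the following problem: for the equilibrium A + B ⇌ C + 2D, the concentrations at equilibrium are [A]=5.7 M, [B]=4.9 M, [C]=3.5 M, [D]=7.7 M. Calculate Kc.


Kc = [C][D]^2/([A][B])
= (3.5^1 × 7.7^2)/(5.7^1 × 4.9^1)
= 207.515/27.93
= 7.430

7.430


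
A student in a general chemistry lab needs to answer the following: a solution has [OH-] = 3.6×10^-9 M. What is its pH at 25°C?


pOH = -log10([OH-]) = -log10(3.6×10^-9)
= 9 - log10(3.6) = 8.44
pH = 14 - pOH = 14 - 8.44 = 5.56

5.56


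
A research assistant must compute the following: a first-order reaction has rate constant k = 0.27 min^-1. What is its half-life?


t½ = ln2/k = 0.693147/(0.27 min^-1)
= 2.567 min

2.567 min


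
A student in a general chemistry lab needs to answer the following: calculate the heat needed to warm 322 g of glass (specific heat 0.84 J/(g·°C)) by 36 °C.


q = mcΔT = 322 × 0.84 × 36
= 9737.28 J

9737.28 J


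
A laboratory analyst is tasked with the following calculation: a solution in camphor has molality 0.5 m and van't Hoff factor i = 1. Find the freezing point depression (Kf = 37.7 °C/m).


ΔTf = Kf × m × i
= 37.7 × 0.5 × 1
= 18.85 °C

18.85 °C


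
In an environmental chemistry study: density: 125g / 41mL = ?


ρ = mass/volume
= 125/41
= 3.049 g/mL

3.049 g/mL


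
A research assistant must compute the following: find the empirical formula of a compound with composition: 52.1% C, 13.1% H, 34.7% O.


Assume 100 g sample. Moles of each element:
  C: 52.1/12.01 = 4.338 mol
  H: 13.1/1.008 = 12.996 mol
  O: 34.7/16.0 = 2.169 mol
Divide by smallest (2.169):
  C: 4.338/2.169 = 2.0
  H: 12.996/2.169 = 5.99
  O: 2.169/2.169 = 1.0
Empirical formula: C2H6O

C2H6O
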